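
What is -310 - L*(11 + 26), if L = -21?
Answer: 467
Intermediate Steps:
-310 - L*(11 + 26) = -310 - (-21)*(11 + 26) = -310 - (-21)*37 = -310 - 1*(-777) = -310 + 777 = 467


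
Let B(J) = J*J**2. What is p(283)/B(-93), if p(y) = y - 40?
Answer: -9/29791 ≈ -0.00030210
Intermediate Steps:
p(y) = -40 + y
B(J) = J**3
p(283)/B(-93) = (-40 + 283)/((-93)**3) = 243/(-804357) = 243*(-1/804357) = -9/29791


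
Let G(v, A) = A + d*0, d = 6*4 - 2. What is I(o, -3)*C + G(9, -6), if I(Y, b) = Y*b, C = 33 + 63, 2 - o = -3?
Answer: -1446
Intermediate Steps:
o = 5 (o = 2 - 1*(-3) = 2 + 3 = 5)
d = 22 (d = 24 - 2 = 22)
C = 96
G(v, A) = A (G(v, A) = A + 22*0 = A + 0 = A)
I(o, -3)*C + G(9, -6) = (5*(-3))*96 - 6 = -15*96 - 6 = -1440 - 6 = -1446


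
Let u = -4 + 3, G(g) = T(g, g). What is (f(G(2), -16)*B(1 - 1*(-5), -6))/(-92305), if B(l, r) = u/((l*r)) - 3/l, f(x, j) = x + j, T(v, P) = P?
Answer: -119/1661490 ≈ -7.1622e-5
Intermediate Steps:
G(g) = g
u = -1
f(x, j) = j + x
B(l, r) = -3/l - 1/(l*r) (B(l, r) = -1/(l*r) - 3/l = -3/l - 1/(l*r))
(f(G(2), -16)*B(1 - 1*(-5), -6))/(-92305) = ((-16 + 2)*((-1 - 3*(-6))/((1 - 1*(-5))*(-6))))/(-92305) = -14*(-1)*(-1 + 18)/((1 + 5)*6)*(-1/92305) = -14*(-1)*17/(6*6)*(-1/92305) = -7*(-1)*17/(3*6)*(-1/92305) = -14*(-17/36)*(-1/92305) = (119/18)*(-1/92305) = -119/1661490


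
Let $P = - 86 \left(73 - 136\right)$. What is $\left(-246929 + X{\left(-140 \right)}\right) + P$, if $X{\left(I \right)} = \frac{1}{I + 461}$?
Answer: $- \frac{77525030}{321} \approx -2.4151 \cdot 10^{5}$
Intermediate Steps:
$P = 5418$ ($P = \left(-86\right) \left(-63\right) = 5418$)
$X{\left(I \right)} = \frac{1}{461 + I}$
$\left(-246929 + X{\left(-140 \right)}\right) + P = \left(-246929 + \frac{1}{461 - 140}\right) + 5418 = \left(-246929 + \frac{1}{321}\right) + 5418 = - \frac{79264208}{321} + 5418 = - \frac{77525030}{321}$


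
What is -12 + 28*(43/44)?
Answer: 169/11 ≈ 15.364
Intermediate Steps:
-12 + 28*(43/44) = -12 + 301/11 = 169/11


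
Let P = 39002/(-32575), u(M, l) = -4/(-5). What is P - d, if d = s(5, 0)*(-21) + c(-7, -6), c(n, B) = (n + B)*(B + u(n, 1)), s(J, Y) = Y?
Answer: -2241072/32575 ≈ -68.797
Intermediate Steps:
u(M, l) = ⅘ (u(M, l) = -4*(-⅕) = ⅘)
c(n, B) = (⅘ + B)*(B + n) (c(n, B) = (n + B)*(B + ⅘) = (B + n)*(⅘ + B) = (⅘ + B)*(B + n))
P = -39002/32575 (P = 39002*(-1/32575) = -39002/32575 ≈ -1.1973)
d = 338/5 (d = 0*(-21) + ((-6)² + (⅘)*(-6) + (⅘)*(-7) - 6*(-7)) = 0 + (36 - 24/5 - 28/5 + 42) = 0 + 338/5 = 338/5 ≈ 67.600)
P - d = -39002/32575 - 1*338/5 = -39002/32575 - 338/5 = -2241072/32575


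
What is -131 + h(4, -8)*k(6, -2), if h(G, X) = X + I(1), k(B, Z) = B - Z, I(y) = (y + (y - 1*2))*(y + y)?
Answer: -195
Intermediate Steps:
I(y) = 2*y*(-2 + 2*y) (I(y) = (y + (y - 2))*(2*y) = (y + (-2 + y))*(2*y) = (-2 + 2*y)*(2*y) = 2*y*(-2 + 2*y))
h(G, X) = X (h(G, X) = X + 4*1*(-1 + 1) = X + 4*1*0 = X + 0 = X)
-131 + h(4, -8)*k(6, -2) = -131 - 8*(6 - 1*(-2)) = -131 - 8*(6 + 2) = -131 - 8*8 = -131 - 64 = -195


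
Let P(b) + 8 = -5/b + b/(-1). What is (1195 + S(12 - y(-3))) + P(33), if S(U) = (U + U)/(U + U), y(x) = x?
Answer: 38110/33 ≈ 1154.8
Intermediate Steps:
S(U) = 1 (S(U) = (2*U)/((2*U)) = (2*U)*(1/(2*U)) = 1)
P(b) = -8 - b - 5/b (P(b) = -8 + (-5/b + b/(-1)) = -8 + (-5/b + b*(-1)) = -8 + (-5/b - b) = -8 + (-b - 5/b) = -8 - b - 5/b)
(1195 + S(12 - y(-3))) + P(33) = (1195 + 1) + (-8 - 1*33 - 5/33) = 1196 + (-8 - 33 - 5*1/33) = 1196 + (-8 - 33 - 5/33) = 1196 - 1358/33 = 38110/33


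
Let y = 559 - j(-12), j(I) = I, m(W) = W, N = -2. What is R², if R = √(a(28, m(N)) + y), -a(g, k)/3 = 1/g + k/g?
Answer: 15991/28 ≈ 571.11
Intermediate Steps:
a(g, k) = -3/g - 3*k/g (a(g, k) = -3*(1/g + k/g) = -3/g - 3*k/g)
y = 571 (y = 559 - 1*(-12) = 559 + 12 = 571)
R = √111937/14 (R = √(3*(-1 - 1*(-2))/28 + 571) = √(3*(1/28)*(-1 + 2) + 571) = √(3*(1/28)*1 + 571) = √(3/28 + 571) = √(15991/28) = √111937/14 ≈ 23.898)
R² = (√111937/14)² = 15991/28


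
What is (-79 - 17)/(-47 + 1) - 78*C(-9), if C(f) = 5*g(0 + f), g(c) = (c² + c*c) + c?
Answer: -1372362/23 ≈ -59668.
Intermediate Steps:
g(c) = c + 2*c² (g(c) = (c² + c²) + c = 2*c² + c = c + 2*c²)
C(f) = 5*f*(1 + 2*f) (C(f) = 5*((0 + f)*(1 + 2*(0 + f))) = 5*(f*(1 + 2*f)) = 5*f*(1 + 2*f))
(-79 - 17)/(-47 + 1) - 78*C(-9) = (-79 - 17)/(-47 + 1) - 390*(-9)*(1 + 2*(-9)) = -96/(-46) - 390*(-9)*(1 - 18) = -96*(-1/46) - 390*(-9)*(-17) = 48/23 - 78*765 = 48/23 - 59670 = -1372362/23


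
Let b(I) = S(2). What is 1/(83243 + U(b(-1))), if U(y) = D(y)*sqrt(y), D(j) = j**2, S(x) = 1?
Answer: 1/83244 ≈ 1.2013e-5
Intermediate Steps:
b(I) = 1
U(y) = y**(5/2) (U(y) = y**2*sqrt(y) = y**(5/2))
1/(83243 + U(b(-1))) = 1/(83243 + 1**(5/2)) = 1/(83243 + 1) = 1/83244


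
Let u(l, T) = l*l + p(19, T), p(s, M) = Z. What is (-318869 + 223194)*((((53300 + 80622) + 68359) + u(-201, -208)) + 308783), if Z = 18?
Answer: -52763136025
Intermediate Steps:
p(s, M) = 18
u(l, T) = 18 + l**2 (u(l, T) = l*l + 18 = l**2 + 18 = 18 + l**2)
(-318869 + 223194)*((((53300 + 80622) + 68359) + u(-201, -208)) + 308783) = (-318869 + 223194)*((((53300 + 80622) + 68359) + (18 + (-201)**2)) + 308783) = -95675*(((133922 + 68359) + (18 + 40401)) + 308783) = -95675*((202281 + 40419) + 308783) = -95675*(242700 + 308783) = -95675*551483 = -52763136025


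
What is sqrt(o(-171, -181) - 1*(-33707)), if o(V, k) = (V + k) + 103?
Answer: sqrt(33458) ≈ 182.92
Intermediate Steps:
o(V, k) = 103 + V + k
sqrt(o(-171, -181) - 1*(-33707)) = sqrt((103 - 171 - 181) - 1*(-33707)) = sqrt(-249 + 33707) = sqrt(33458)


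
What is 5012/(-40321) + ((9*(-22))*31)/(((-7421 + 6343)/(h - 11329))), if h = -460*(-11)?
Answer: -70523730959/1975729 ≈ -35695.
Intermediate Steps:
h = 5060
5012/(-40321) + ((9*(-22))*31)/(((-7421 + 6343)/(h - 11329))) = 5012/(-40321) + ((9*(-22))*31)/(((-7421 + 6343)/(5060 - 11329))) = 5012*(-1/40321) + (-198*31)/((-1078/(-6269))) = -5012/40321 - 6138/((-1078*(-1/6269))) = -5012/40321 - 6138/1078/6269 = -5012/40321 - 6138*6269/1078 = -5012/40321 - 1749051/49 = -70523730959/1975729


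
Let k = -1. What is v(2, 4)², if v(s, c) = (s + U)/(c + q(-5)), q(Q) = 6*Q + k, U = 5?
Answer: 49/729 ≈ 0.067215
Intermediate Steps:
q(Q) = -1 + 6*Q (q(Q) = 6*Q - 1 = -1 + 6*Q)
v(s, c) = (5 + s)/(-31 + c) (v(s, c) = (s + 5)/(c + (-1 + 6*(-5))) = (5 + s)/(c + (-1 - 30)) = (5 + s)/(c - 31) = (5 + s)/(-31 + c))
v(2, 4)² = ((5 + 2)/(-31 + 4))² = (7/(-27))² = (-1/27*7)² = (-7/27)² = 49/729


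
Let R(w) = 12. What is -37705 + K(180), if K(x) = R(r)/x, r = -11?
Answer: -565574/15 ≈ -37705.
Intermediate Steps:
K(x) = 12/x
-37705 + K(180) = -37705 + 12/180 = -37705 + 12*(1/180) = -37705 + 1/15 = -565574/15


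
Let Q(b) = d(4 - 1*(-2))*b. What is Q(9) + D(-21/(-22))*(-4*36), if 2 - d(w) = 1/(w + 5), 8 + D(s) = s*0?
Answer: 12861/11 ≈ 1169.2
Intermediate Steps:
D(s) = -8 (D(s) = -8 + s*0 = -8 + 0 = -8)
d(w) = 2 - 1/(5 + w) (d(w) = 2 - 1/(w + 5) = 2 - 1/(5 + w))
Q(b) = 21*b/11 (Q(b) = ((9 + 2*(4 - 1*(-2)))/(5 + (4 - 1*(-2))))*b = ((9 + 2*(4 + 2))/(5 + (4 + 2)))*b = ((9 + 2*6)/(5 + 6))*b = ((9 + 12)/11)*b = ((1/11)*21)*b = 21*b/11)
Q(9) + D(-21/(-22))*(-4*36) = (21/11)*9 - (-32)*36 = 189/11 - 8*(-144) = 189/11 + 1152 = 12861/11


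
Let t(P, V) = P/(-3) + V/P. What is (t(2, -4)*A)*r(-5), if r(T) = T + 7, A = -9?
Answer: 48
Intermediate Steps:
r(T) = 7 + T
t(P, V) = -P/3 + V/P (t(P, V) = P*(-⅓) + V/P = -P/3 + V/P)
(t(2, -4)*A)*r(-5) = ((-⅓*2 - 4/2)*(-9))*(7 - 5) = ((-⅔ - 4*½)*(-9))*2 = ((-⅔ - 2)*(-9))*2 = -8/3*(-9)*2 = 24*2 = 48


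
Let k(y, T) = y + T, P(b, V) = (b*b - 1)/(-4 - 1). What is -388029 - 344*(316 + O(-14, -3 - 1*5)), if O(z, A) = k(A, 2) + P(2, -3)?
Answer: -2472313/5 ≈ -4.9446e+5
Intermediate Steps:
P(b, V) = ⅕ - b²/5 (P(b, V) = (b² - 1)/(-5) = (-1 + b²)*(-⅕) = ⅕ - b²/5)
k(y, T) = T + y
O(z, A) = 7/5 + A (O(z, A) = (2 + A) + (⅕ - ⅕*2²) = (2 + A) + (⅕ - ⅕*4) = (2 + A) + (⅕ - ⅘) = (2 + A) - ⅗ = 7/5 + A)
-388029 - 344*(316 + O(-14, -3 - 1*5)) = -388029 - 344*(316 + (7/5 + (-3 - 1*5))) = -388029 - 344*(316 + (7/5 + (-3 - 5))) = -388029 - 344*(316 + (7/5 - 8)) = -388029 - 344*(316 - 33/5) = -388029 - 344*1547/5 = -388029 - 532168/5 = -2472313/5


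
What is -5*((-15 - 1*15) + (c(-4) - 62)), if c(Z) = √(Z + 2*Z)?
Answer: 460 - 10*I*√3 ≈ 460.0 - 17.32*I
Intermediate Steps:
c(Z) = √3*√Z (c(Z) = √(3*Z) = √3*√Z)
-5*((-15 - 1*15) + (c(-4) - 62)) = -5*((-15 - 1*15) + (√3*√(-4) - 62)) = -5*((-15 - 15) + (√3*(2*I) - 62)) = -5*(-30 + (2*I*√3 - 62)) = -5*(-30 + (-62 + 2*I*√3)) = -5*(-92 + 2*I*√3) = 460 - 10*I*√3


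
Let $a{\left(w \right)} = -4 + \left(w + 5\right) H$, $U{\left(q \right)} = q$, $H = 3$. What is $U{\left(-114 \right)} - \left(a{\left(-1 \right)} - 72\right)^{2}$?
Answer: $-4210$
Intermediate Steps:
$a{\left(w \right)} = 11 + 3 w$ ($a{\left(w \right)} = -4 + \left(w + 5\right) 3 = -4 + \left(5 + w\right) 3 = -4 + \left(15 + 3 w\right) = 11 + 3 w$)
$U{\left(-114 \right)} - \left(a{\left(-1 \right)} - 72\right)^{2} = -114 - \left(\left(11 + 3 \left(-1\right)\right) - 72\right)^{2} = -114 - \left(\left(11 - 3\right) - 72\right)^{2} = -114 - \left(8 - 72\right)^{2} = -114 - \left(-64\right)^{2} = -114 - 4096 = -4210$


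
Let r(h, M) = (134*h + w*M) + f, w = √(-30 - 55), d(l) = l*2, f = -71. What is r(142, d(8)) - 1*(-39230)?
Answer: 58187 + 16*I*√85 ≈ 58187.0 + 147.51*I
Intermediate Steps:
d(l) = 2*l
w = I*√85 (w = √(-85) = I*√85 ≈ 9.2195*I)
r(h, M) = -71 + 134*h + I*M*√85 (r(h, M) = (134*h + (I*√85)*M) - 71 = (134*h + I*M*√85) - 71 = -71 + 134*h + I*M*√85)
r(142, d(8)) - 1*(-39230) = (-71 + 134*142 + I*(2*8)*√85) - 1*(-39230) = (-71 + 19028 + I*16*√85) + 39230 = (-71 + 19028 + 16*I*√85) + 39230 = (18957 + 16*I*√85) + 39230 = 58187 + 16*I*√85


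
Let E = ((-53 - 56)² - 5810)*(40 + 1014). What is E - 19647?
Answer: 6379187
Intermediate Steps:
E = 6398834 (E = ((-109)² - 5810)*1054 = (11881 - 5810)*1054 = 6071*1054 = 6398834)
E - 19647 = 6398834 - 19647 = 6379187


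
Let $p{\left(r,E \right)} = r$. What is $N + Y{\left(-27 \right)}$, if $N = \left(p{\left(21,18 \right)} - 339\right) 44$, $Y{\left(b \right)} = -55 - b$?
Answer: $-14020$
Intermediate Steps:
$N = -13992$ ($N = \left(21 - 339\right) 44 = \left(-318\right) 44 = -13992$)
$N + Y{\left(-27 \right)} = -13992 - 28 = -14020$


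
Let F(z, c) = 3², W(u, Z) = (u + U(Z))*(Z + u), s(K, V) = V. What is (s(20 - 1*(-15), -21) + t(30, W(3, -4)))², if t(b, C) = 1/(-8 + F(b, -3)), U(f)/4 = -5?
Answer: 400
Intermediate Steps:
U(f) = -20 (U(f) = 4*(-5) = -20)
W(u, Z) = (-20 + u)*(Z + u) (W(u, Z) = (u - 20)*(Z + u) = (-20 + u)*(Z + u))
F(z, c) = 9
t(b, C) = 1 (t(b, C) = 1/(-8 + 9) = 1/1 = 1)
(s(20 - 1*(-15), -21) + t(30, W(3, -4)))² = (-21 + 1)² = (-20)² = 400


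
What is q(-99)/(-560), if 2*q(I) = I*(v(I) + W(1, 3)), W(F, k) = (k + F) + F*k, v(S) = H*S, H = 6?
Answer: -58113/1120 ≈ -51.887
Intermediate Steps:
v(S) = 6*S
W(F, k) = F + k + F*k (W(F, k) = (F + k) + F*k = F + k + F*k)
q(I) = I*(7 + 6*I)/2 (q(I) = (I*(6*I + (1 + 3 + 1*3)))/2 = (I*(6*I + (1 + 3 + 3)))/2 = (I*(6*I + 7))/2 = (I*(7 + 6*I))/2 = I*(7 + 6*I)/2)
q(-99)/(-560) = ((½)*(-99)*(7 + 6*(-99)))/(-560) = ((½)*(-99)*(7 - 594))*(-1/560) = ((½)*(-99)*(-587))*(-1/560) = (58113/2)*(-1/560) = -58113/1120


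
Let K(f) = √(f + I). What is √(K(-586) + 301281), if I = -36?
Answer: √(301281 + I*√622) ≈ 548.89 + 0.023*I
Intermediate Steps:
K(f) = √(-36 + f) (K(f) = √(f - 36) = √(-36 + f))
√(K(-586) + 301281) = √(√(-36 - 586) + 301281) = √(√(-622) + 301281) = √(I*√622 + 301281) = √(301281 + I*√622)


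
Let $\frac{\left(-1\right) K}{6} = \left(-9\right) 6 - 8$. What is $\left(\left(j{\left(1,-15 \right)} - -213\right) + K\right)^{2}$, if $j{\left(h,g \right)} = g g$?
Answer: $656100$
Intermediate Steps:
$j{\left(h,g \right)} = g^{2}$
$K = 372$ ($K = - 6 \left(\left(-9\right) 6 - 8\right) = - 6 \left(-54 - 8\right) = \left(-6\right) \left(-62\right) = 372$)
$\left(\left(j{\left(1,-15 \right)} - -213\right) + K\right)^{2} = \left(\left(\left(-15\right)^{2} - -213\right) + 372\right)^{2} = \left(\left(225 + 213\right) + 372\right)^{2} = \left(438 + 372\right)^{2} = 810^{2} = 656100$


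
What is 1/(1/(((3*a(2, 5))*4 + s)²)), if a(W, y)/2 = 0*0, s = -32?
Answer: 1024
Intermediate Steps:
a(W, y) = 0 (a(W, y) = 2*(0*0) = 2*0 = 0)
1/(1/(((3*a(2, 5))*4 + s)²)) = 1/(1/(((3*0)*4 - 32)²)) = 1/(1/((0*4 - 32)²)) = 1/(1/((0 - 32)²)) = 1/(1/((-32)²)) = 1/(1/1024) = 1024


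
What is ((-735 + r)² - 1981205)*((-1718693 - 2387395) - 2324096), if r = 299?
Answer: 11517160434056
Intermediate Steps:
((-735 + r)² - 1981205)*((-1718693 - 2387395) - 2324096) = ((-735 + 299)² - 1981205)*((-1718693 - 2387395) - 2324096) = ((-436)² - 1981205)*(-4106088 - 2324096) = (190096 - 1981205)*(-6430184) = -1791109*(-6430184) = 11517160434056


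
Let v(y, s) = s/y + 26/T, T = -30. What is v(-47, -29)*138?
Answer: -8096/235 ≈ -34.451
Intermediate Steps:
v(y, s) = -13/15 + s/y (v(y, s) = s/y + 26/(-30) = s/y + 26*(-1/30) = s/y - 13/15 = -13/15 + s/y)
v(-47, -29)*138 = (-13/15 - 29/(-47))*138 = (-13/15 - 29*(-1/47))*138 = (-13/15 + 29/47)*138 = -176/705*138 = -8096/235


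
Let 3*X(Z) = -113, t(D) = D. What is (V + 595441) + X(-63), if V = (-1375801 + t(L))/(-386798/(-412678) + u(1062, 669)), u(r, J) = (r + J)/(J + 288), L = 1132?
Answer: 17136617493551/180751884 ≈ 94807.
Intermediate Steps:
X(Z) = -113/3 (X(Z) = (⅓)*(-113) = -113/3)
u(r, J) = (J + r)/(288 + J)
V = -30161218915443/60250628 (V = (-1375801 + 1132)/(-386798/(-412678) + (669 + 1062)/(288 + 669)) = -1374669/(-386798*(-1/412678) + 1731/957) = -1374669/(193399/206339 + (1/957)*1731) = -1374669/(193399/206339 + 577/319) = -1374669/180751884/65822141 = -1374669*65822141/180751884 = -30161218915443/60250628 ≈ -5.0060e+5)
(V + 595441) + X(-63) = (-30161218915443/60250628 + 595441) - 113/3 = 5714475271505/60250628 - 113/3 = 17136617493551/180751884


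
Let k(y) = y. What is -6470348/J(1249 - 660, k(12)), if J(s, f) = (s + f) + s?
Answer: -3235174/595 ≈ -5437.3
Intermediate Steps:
J(s, f) = f + 2*s (J(s, f) = (f + s) + s = f + 2*s)
-6470348/J(1249 - 660, k(12)) = -6470348/(12 + 2*(1249 - 660)) = -6470348/(12 + 2*589) = -6470348/(12 + 1178) = -6470348/1190 = -6470348*1/1190 = -3235174/595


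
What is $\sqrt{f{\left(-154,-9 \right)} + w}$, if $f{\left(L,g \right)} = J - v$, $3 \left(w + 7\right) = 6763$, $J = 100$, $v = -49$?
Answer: $\frac{\sqrt{21567}}{3} \approx 48.952$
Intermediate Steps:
$w = \frac{6742}{3}$ ($w = -7 + \frac{1}{3} \cdot 6763 = -7 + \frac{6763}{3} = \frac{6742}{3} \approx 2247.3$)
$f{\left(L,g \right)} = 149$ ($f{\left(L,g \right)} = 100 - -49 = 100 + 49 = 149$)
$\sqrt{f{\left(-154,-9 \right)} + w} = \sqrt{149 + \frac{6742}{3}} = \sqrt{\frac{7189}{3}} = \frac{\sqrt{21567}}{3}$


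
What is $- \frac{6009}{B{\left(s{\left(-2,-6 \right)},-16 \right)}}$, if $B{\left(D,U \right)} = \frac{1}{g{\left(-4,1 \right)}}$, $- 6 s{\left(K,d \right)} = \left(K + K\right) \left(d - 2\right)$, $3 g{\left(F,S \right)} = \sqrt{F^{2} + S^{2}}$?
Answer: $- 2003 \sqrt{17} \approx -8258.6$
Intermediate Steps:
$g{\left(F,S \right)} = \frac{\sqrt{F^{2} + S^{2}}}{3}$
$s{\left(K,d \right)} = - \frac{K \left(-2 + d\right)}{3}$ ($s{\left(K,d \right)} = - \frac{\left(K + K\right) \left(d - 2\right)}{6} = - \frac{2 K \left(-2 + d\right)}{6} = - \frac{K \left(-2 + d\right)}{3}$)
$B{\left(D,U \right)} = \frac{3 \sqrt{17}}{17}$ ($B{\left(D,U \right)} = \frac{1}{\frac{1}{3} \sqrt{\left(-4\right)^{2} + 1^{2}}} = \frac{1}{\frac{1}{3} \sqrt{16 + 1}} = \frac{1}{\frac{1}{3} \sqrt{17}} = \frac{3 \sqrt{17}}{17}$)
$- \frac{6009}{B{\left(s{\left(-2,-6 \right)},-16 \right)}} = - \frac{6009}{\frac{3}{17} \sqrt{17}} = - 6009 \frac{\sqrt{17}}{3} = - 2003 \sqrt{17}$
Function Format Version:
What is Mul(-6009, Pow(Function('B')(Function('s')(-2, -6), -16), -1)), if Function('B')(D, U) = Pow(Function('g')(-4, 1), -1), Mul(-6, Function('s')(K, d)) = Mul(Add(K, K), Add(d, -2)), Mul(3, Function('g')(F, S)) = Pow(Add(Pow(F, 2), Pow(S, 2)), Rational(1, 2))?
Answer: Mul(-2003, Pow(17, Rational(1, 2))) ≈ -8258.6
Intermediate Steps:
Function('g')(F, S) = Mul(Rational(1, 3), Pow(Add(Pow(F, 2), Pow(S, 2)), Rational(1, 2)))
Function('s')(K, d) = Mul(Rational(-1, 3), K, Add(-2, d)) (Function('s')(K, d) = Mul(Rational(-1, 6), Mul(Add(K, K), Add(d, -2))) = Mul(Rational(-1, 6), Mul(Mul(2, K), Add(-2, d))) = Mul(Rational(-1, 6), Mul(2, K, Add(-2, d))) = Mul(Rational(-1, 3), K, Add(-2, d)))
Function('B')(D, U) = Mul(Rational(3, 17), Pow(17, Rational(1, 2))) (Function('B')(D, U) = Pow(Mul(Rational(1, 3), Pow(Add(Pow(-4, 2), Pow(1, 2)), Rational(1, 2))), -1) = Pow(Mul(Rational(1, 3), Pow(Add(16, 1), Rational(1, 2))), -1) = Pow(Mul(Rational(1, 3), Pow(17, Rational(1, 2))), -1) = Mul(Rational(3, 17), Pow(17, Rational(1, 2))))
Mul(-6009, Pow(Function('B')(Function('s')(-2, -6), -16), -1)) = Mul(-6009, Pow(Mul(Rational(3, 17), Pow(17, Rational(1, 2))), -1)) = Mul(-6009, Mul(Rational(1, 3), Pow(17, Rational(1, 2)))) = Mul(-2003, Pow(17, Rational(1, 2)))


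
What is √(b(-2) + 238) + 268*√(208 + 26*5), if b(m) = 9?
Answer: √247 + 3484*√2 ≈ 4942.8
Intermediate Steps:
√(b(-2) + 238) + 268*√(208 + 26*5) = √(9 + 238) + 268*√(208 + 26*5) = √247 + 268*√(208 + 130) = √247 + 268*√338 = √247 + 268*(13*√2) = √247 + 3484*√2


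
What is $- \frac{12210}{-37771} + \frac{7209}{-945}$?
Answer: $- \frac{9657507}{1321985} \approx -7.3053$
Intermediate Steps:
$- \frac{12210}{-37771} + \frac{7209}{-945} = \left(-12210\right) \left(- \frac{1}{37771}\right) + 7209 \left(- \frac{1}{945}\right) = \frac{12210}{37771} - \frac{267}{35} = - \frac{9657507}{1321985}$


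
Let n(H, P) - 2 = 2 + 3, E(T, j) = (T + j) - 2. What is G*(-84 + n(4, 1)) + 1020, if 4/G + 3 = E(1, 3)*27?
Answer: 51712/51 ≈ 1014.0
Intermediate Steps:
E(T, j) = -2 + T + j
G = 4/51 (G = 4/(-3 + (-2 + 1 + 3)*27) = 4/(-3 + 2*27) = 4/(-3 + 54) = 4/51 ≈ 0.078431)
n(H, P) = 7 (n(H, P) = 2 + (2 + 3) = 2 + 5 = 7)
G*(-84 + n(4, 1)) + 1020 = 4*(-84 + 7)/51 + 1020 = (4/51)*(-77) + 1020 = -308/51 + 1020 = 51712/51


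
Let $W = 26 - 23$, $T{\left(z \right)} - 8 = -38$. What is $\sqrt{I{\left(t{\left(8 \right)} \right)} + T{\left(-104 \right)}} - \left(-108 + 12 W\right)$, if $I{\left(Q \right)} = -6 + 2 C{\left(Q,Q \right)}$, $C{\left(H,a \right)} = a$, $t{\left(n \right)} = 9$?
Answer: $72 + 3 i \sqrt{2} \approx 72.0 + 4.2426 i$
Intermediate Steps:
$T{\left(z \right)} = -30$ ($T{\left(z \right)} = 8 - 38 = -30$)
$I{\left(Q \right)} = -6 + 2 Q$
$W = 3$
$\sqrt{I{\left(t{\left(8 \right)} \right)} + T{\left(-104 \right)}} - \left(-108 + 12 W\right) = \sqrt{\left(-6 + 2 \cdot 9\right) - 30} + \left(108 - 36\right) = \sqrt{\left(-6 + 18\right) - 30} + \left(108 - 36\right) = \sqrt{12 - 30} + 72 = \sqrt{-18} + 72 = 3 i \sqrt{2} + 72 = 72 + 3 i \sqrt{2}$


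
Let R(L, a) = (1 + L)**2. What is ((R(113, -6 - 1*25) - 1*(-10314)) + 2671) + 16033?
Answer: 42014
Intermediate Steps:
((R(113, -6 - 1*25) - 1*(-10314)) + 2671) + 16033 = (((1 + 113)**2 - 1*(-10314)) + 2671) + 16033 = ((114**2 + 10314) + 2671) + 16033 = ((12996 + 10314) + 2671) + 16033 = (23310 + 2671) + 16033 = 25981 + 16033 = 42014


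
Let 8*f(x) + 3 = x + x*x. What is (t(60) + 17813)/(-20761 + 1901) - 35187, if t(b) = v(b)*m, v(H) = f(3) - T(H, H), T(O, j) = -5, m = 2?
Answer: -2654578581/75440 ≈ -35188.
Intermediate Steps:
f(x) = -3/8 + x/8 + x²/8 (f(x) = -3/8 + (x + x*x)/8 = -3/8 + (x + x²)/8 = -3/8 + (x/8 + x²/8) = -3/8 + x/8 + x²/8)
v(H) = 49/8 (v(H) = (-3/8 + (⅛)*3 + (⅛)*3²) - 1*(-5) = (-3/8 + 3/8 + (⅛)*9) + 5 = (-3/8 + 3/8 + 9/8) + 5 = 9/8 + 5 = 49/8)
t(b) = 49/4 (t(b) = (49/8)*2 = 49/4)
(t(60) + 17813)/(-20761 + 1901) - 35187 = (49/4 + 17813)/(-20761 + 1901) - 35187 = (71301/4)/(-18860) - 35187 = (71301/4)*(-1/18860) - 35187 = -71301/75440 - 35187 = -2654578581/75440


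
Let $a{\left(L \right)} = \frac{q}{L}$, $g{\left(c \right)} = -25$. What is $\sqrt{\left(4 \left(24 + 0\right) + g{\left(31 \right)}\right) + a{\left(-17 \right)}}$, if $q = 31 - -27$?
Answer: $\frac{\sqrt{19533}}{17} \approx 8.2212$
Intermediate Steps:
$q = 58$ ($q = 31 + 27 = 58$)
$a{\left(L \right)} = \frac{58}{L}$
$\sqrt{\left(4 \left(24 + 0\right) + g{\left(31 \right)}\right) + a{\left(-17 \right)}} = \sqrt{\left(4 \left(24 + 0\right) - 25\right) + \frac{58}{-17}} = \sqrt{\left(4 \cdot 24 - 25\right) + 58 \left(- \frac{1}{17}\right)} = \sqrt{\left(96 - 25\right) - \frac{58}{17}} = \sqrt{71 - \frac{58}{17}} = \sqrt{\frac{1149}{17}} = \frac{\sqrt{19533}}{17}$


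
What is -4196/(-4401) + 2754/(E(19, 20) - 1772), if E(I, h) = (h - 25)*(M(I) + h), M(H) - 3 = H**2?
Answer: 1685639/8124246 ≈ 0.20748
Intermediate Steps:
M(H) = 3 + H**2
E(I, h) = (-25 + h)*(3 + h + I**2) (E(I, h) = (h - 25)*((3 + I**2) + h) = (-25 + h)*(3 + h + I**2))
-4196/(-4401) + 2754/(E(19, 20) - 1772) = -4196/(-4401) + 2754/((-75 + 20**2 - 25*19**2 - 22*20 + 20*19**2) - 1772) = -4196*(-1/4401) + 2754/((-75 + 400 - 25*361 - 440 + 20*361) - 1772) = 4196/4401 + 2754/((-75 + 400 - 9025 - 440 + 7220) - 1772) = 4196/4401 + 2754/(-1920 - 1772) = 4196/4401 + 2754/(-3692) = 4196/4401 + 2754*(-1/3692) = 4196/4401 - 1377/1846 = 1685639/8124246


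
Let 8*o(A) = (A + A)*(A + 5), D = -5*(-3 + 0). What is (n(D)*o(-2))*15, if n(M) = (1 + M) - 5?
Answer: -495/2 ≈ -247.50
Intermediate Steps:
D = 15 (D = -5*(-3) = 15)
o(A) = A*(5 + A)/4 (o(A) = ((A + A)*(A + 5))/8 = ((2*A)*(5 + A))/8 = (2*A*(5 + A))/8 = A*(5 + A)/4)
n(M) = -4 + M
(n(D)*o(-2))*15 = ((-4 + 15)*((¼)*(-2)*(5 - 2)))*15 = (11*((¼)*(-2)*3))*15 = (11*(-3/2))*15 = -33/2*15 = -495/2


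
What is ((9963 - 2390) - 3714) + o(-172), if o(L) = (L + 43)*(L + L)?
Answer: 48235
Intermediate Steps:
o(L) = 2*L*(43 + L) (o(L) = (43 + L)*(2*L) = 2*L*(43 + L))
((9963 - 2390) - 3714) + o(-172) = ((9963 - 2390) - 3714) + 2*(-172)*(43 - 172) = (7573 - 3714) + 2*(-172)*(-129) = 3859 + 44376 = 48235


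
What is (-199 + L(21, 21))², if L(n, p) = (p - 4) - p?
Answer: 41209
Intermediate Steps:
L(n, p) = -4 (L(n, p) = (-4 + p) - p = -4)
(-199 + L(21, 21))² = (-199 - 4)² = (-203)² = 41209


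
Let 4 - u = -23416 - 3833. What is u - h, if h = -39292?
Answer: 66545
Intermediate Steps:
u = 27253 (u = 4 - (-23416 - 3833) = 4 - 1*(-27249) = 4 + 27249 = 27253)
u - h = 27253 - 1*(-39292) = 27253 + 39292 = 66545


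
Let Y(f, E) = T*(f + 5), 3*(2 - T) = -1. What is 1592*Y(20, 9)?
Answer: 278600/3 ≈ 92867.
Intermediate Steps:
T = 7/3 (T = 2 - ⅓*(-1) = 2 + ⅓ = 7/3 ≈ 2.3333)
Y(f, E) = 35/3 + 7*f/3 (Y(f, E) = 7*(f + 5)/3 = 7*(5 + f)/3 = 35/3 + 7*f/3)
1592*Y(20, 9) = 1592*(35/3 + (7/3)*20) = 1592*(35/3 + 140/3) = 1592*(175/3) = 278600/3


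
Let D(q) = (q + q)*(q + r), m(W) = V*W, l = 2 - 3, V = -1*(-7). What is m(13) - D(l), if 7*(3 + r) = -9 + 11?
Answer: 585/7 ≈ 83.571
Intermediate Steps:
V = 7
l = -1
r = -19/7 (r = -3 + (-9 + 11)/7 = -3 + (⅐)*2 = -3 + 2/7 = -19/7 ≈ -2.7143)
m(W) = 7*W
D(q) = 2*q*(-19/7 + q) (D(q) = (q + q)*(q - 19/7) = (2*q)*(-19/7 + q) = 2*q*(-19/7 + q))
m(13) - D(l) = 7*13 - 2*(-1)*(-19 + 7*(-1))/7 = 91 - 2*(-1)*(-19 - 7)/7 = 91 - 2*(-1)*(-26)/7 = 91 - 1*52/7 = 91 - 52/7 = 585/7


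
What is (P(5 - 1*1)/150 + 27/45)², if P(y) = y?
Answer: 2209/5625 ≈ 0.39271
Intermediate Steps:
(P(5 - 1*1)/150 + 27/45)² = ((5 - 1*1)/150 + 27/45)² = ((5 - 1)*(1/150) + 27*(1/45))² = (4*(1/150) + ⅗)² = (2/75 + ⅗)² = (47/75)² = 2209/5625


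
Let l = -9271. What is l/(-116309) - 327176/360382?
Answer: -17356205931/20957835019 ≈ -0.82815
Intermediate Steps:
l/(-116309) - 327176/360382 = -9271/(-116309) - 327176/360382 = -9271*(-1/116309) - 327176*1/360382 = 9271/116309 - 163588/180191 = -17356205931/20957835019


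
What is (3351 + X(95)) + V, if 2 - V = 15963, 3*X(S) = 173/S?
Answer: -3593677/285 ≈ -12609.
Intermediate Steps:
X(S) = 173/(3*S) (X(S) = (173/S)/3 = 173/(3*S))
V = -15961 (V = 2 - 1*15963 = 2 - 15963 = -15961)
(3351 + X(95)) + V = (3351 + (173/3)/95) - 15961 = (3351 + (173/3)*(1/95)) - 15961 = (3351 + 173/285) - 15961 = 955208/285 - 15961 = -3593677/285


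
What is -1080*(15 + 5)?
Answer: -21600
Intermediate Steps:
-1080*(15 + 5) = -1080*20 = -21600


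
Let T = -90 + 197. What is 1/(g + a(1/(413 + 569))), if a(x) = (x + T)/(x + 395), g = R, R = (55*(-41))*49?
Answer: -43099/4762212330 ≈ -9.0502e-6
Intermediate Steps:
T = 107
R = -110495 (R = -2255*49 = -110495)
g = -110495
a(x) = (107 + x)/(395 + x) (a(x) = (x + 107)/(x + 395) = (107 + x)/(395 + x))
1/(g + a(1/(413 + 569))) = 1/(-110495 + (107 + 1/(413 + 569))/(395 + 1/(413 + 569))) = 1/(-110495 + (107 + 1/982)/(395 + 1/982)) = 1/(-110495 + (105075/982)/(387891/982)) = 1/(-110495 + (982/387891)*(105075/982)) = 1/(-110495 + 11675/43099) = 1/(-4762212330/43099) = -43099/4762212330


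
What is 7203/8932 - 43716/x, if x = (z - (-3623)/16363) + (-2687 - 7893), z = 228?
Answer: 362350978015/72045577076 ≈ 5.0295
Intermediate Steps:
x = -169386153/16363 (x = (228 - (-3623)/16363) + (-2687 - 7893) = (228 - (-3623)/16363) - 10580 = (228 - 1*(-3623/16363)) - 10580 = (228 + 3623/16363) - 10580 = 3734387/16363 - 10580 = -169386153/16363 ≈ -10352.)
7203/8932 - 43716/x = 7203/8932 - 43716/(-169386153/16363) = 7203*(1/8932) - 43716*(-16363/169386153) = 1029/1276 + 238441636/56462051 = 362350978015/72045577076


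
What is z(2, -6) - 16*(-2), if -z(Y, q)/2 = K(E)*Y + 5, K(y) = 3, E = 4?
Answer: 10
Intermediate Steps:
z(Y, q) = -10 - 6*Y (z(Y, q) = -2*(3*Y + 5) = -2*(5 + 3*Y) = -10 - 6*Y)
z(2, -6) - 16*(-2) = (-10 - 6*2) - 16*(-2) = (-10 - 12) + 32 = -22 + 32 = 10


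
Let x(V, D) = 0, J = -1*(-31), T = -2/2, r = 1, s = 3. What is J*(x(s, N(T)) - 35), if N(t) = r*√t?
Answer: -1085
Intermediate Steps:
T = -1 (T = -2*½ = -1)
J = 31
N(t) = √t (N(t) = 1*√t = √t)
J*(x(s, N(T)) - 35) = 31*(0 - 35) = 31*(-35) = -1085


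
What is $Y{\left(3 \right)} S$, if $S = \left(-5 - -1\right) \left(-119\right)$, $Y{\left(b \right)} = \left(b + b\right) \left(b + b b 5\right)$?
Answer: $137088$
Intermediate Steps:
$Y{\left(b \right)} = 2 b \left(b + 5 b^{2}\right)$ ($Y{\left(b \right)} = 2 b \left(b + b^{2} \cdot 5\right) = 2 b \left(b + 5 b^{2}\right)$)
$S = 476$ ($S = \left(-5 + 1\right) \left(-119\right) = \left(-4\right) \left(-119\right) = 476$)
$Y{\left(3 \right)} S = 3^{2} \left(2 + 10 \cdot 3\right) 476 = 9 \left(2 + 30\right) 476 = 9 \cdot 32 \cdot 476 = 288 \cdot 476 = 137088$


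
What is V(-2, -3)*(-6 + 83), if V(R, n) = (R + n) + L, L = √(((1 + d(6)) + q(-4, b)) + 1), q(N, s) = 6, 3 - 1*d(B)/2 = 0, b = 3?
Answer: -385 + 77*√14 ≈ -96.892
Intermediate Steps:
d(B) = 6 (d(B) = 6 - 2*0 = 6 + 0 = 6)
L = √14 (L = √(((1 + 6) + 6) + 1) = √((7 + 6) + 1) = √(13 + 1) = √14 ≈ 3.7417)
V(R, n) = R + n + √14 (V(R, n) = (R + n) + √14 = R + n + √14)
V(-2, -3)*(-6 + 83) = (-2 - 3 + √14)*(-6 + 83) = (-5 + √14)*77 = -385 + 77*√14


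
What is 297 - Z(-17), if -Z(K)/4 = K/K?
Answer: 301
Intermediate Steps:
Z(K) = -4 (Z(K) = -4*K/K = -4*1 = -4)
297 - Z(-17) = 297 - 1*(-4) = 297 + 4 = 301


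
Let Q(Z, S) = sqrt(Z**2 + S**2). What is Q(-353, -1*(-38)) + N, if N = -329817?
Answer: -329817 + sqrt(126053) ≈ -3.2946e+5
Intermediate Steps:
Q(Z, S) = sqrt(S**2 + Z**2)
Q(-353, -1*(-38)) + N = sqrt((-1*(-38))**2 + (-353)**2) - 329817 = sqrt(38**2 + 124609) - 329817 = sqrt(1444 + 124609) - 329817 = sqrt(126053) - 329817 = -329817 + sqrt(126053)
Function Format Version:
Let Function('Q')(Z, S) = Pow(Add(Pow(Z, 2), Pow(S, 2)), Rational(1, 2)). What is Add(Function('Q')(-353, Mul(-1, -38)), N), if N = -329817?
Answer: Add(-329817, Pow(126053, Rational(1, 2))) ≈ -3.2946e+5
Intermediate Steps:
Function('Q')(Z, S) = Pow(Add(Pow(S, 2), Pow(Z, 2)), Rational(1, 2))
Add(Function('Q')(-353, Mul(-1, -38)), N) = Add(Pow(Add(Pow(Mul(-1, -38), 2), Pow(-353, 2)), Rational(1, 2)), -329817) = Add(Pow(Add(Pow(38, 2), 124609), Rational(1, 2)), -329817) = Add(Pow(Add(1444, 124609), Rational(1, 2)), -329817) = Add(Pow(126053, Rational(1, 2)), -329817) = Add(-329817, Pow(126053, Rational(1, 2)))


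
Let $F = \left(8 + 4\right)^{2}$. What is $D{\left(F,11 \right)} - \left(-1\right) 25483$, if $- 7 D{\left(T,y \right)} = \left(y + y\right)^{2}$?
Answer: $\frac{177897}{7} \approx 25414.0$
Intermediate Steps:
$F = 144$ ($F = 12^{2} = 144$)
$D{\left(T,y \right)} = - \frac{4 y^{2}}{7}$ ($D{\left(T,y \right)} = - \frac{\left(y + y\right)^{2}}{7} = - \frac{\left(2 y\right)^{2}}{7} = - \frac{4 y^{2}}{7}$)
$D{\left(F,11 \right)} - \left(-1\right) 25483 = - \frac{4 \cdot 11^{2}}{7} - \left(-1\right) 25483 = \left(- \frac{4}{7}\right) 121 - -25483 = - \frac{484}{7} + 25483 = \frac{177897}{7}$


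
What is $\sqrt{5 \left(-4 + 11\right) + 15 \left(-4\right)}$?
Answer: $5 i \approx 5.0 i$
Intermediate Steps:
$\sqrt{5 \left(-4 + 11\right) + 15 \left(-4\right)} = \sqrt{5 \cdot 7 - 60} = \sqrt{35 - 60} = \sqrt{-25} = 5 i$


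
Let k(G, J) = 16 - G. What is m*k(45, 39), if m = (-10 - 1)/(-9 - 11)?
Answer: -319/20 ≈ -15.950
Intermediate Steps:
m = 11/20 (m = -11/(-20) = -11*(-1/20) = 11/20 ≈ 0.55000)
m*k(45, 39) = 11*(16 - 1*45)/20 = 11*(16 - 45)/20 = (11/20)*(-29) = -319/20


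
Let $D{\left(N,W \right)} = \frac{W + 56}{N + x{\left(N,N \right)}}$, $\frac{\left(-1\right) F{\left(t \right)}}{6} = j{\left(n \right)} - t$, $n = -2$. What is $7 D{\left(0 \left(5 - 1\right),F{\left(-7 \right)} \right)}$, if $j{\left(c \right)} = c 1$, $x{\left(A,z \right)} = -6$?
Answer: $- \frac{91}{3} \approx -30.333$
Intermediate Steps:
$j{\left(c \right)} = c$
$F{\left(t \right)} = 12 + 6 t$ ($F{\left(t \right)} = - 6 \left(-2 - t\right) = 12 + 6 t$)
$D{\left(N,W \right)} = \frac{56 + W}{-6 + N}$ ($D{\left(N,W \right)} = \frac{W + 56}{N - 6} = \frac{56 + W}{-6 + N}$)
$7 D{\left(0 \left(5 - 1\right),F{\left(-7 \right)} \right)} = 7 \frac{56 + \left(12 + 6 \left(-7\right)\right)}{-6 + 0 \left(5 - 1\right)} = 7 \frac{56 + \left(12 - 42\right)}{-6 + 0 \cdot 4} = 7 \frac{56 - 30}{-6 + 0} = 7 \frac{1}{-6} \cdot 26 = 7 \left(\left(- \frac{1}{6}\right) 26\right) = 7 \left(- \frac{13}{3}\right) = - \frac{91}{3}$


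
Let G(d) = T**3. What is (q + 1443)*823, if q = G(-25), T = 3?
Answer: 1209810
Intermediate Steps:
G(d) = 27 (G(d) = 3**3 = 27)
q = 27
(q + 1443)*823 = (27 + 1443)*823 = 1470*823 = 1209810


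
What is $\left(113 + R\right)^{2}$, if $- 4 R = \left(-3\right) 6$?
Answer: $\frac{55225}{4} \approx 13806.0$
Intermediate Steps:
$R = \frac{9}{2}$ ($R = - \frac{\left(-3\right) 6}{4} = \left(- \frac{1}{4}\right) \left(-18\right) = \frac{9}{2} \approx 4.5$)
$\left(113 + R\right)^{2} = \left(113 + \frac{9}{2}\right)^{2} = \left(\frac{235}{2}\right)^{2} = \frac{55225}{4}$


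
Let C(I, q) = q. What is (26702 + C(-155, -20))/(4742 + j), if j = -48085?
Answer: -26682/43343 ≈ -0.61560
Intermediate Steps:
(26702 + C(-155, -20))/(4742 + j) = (26702 - 20)/(4742 - 48085) = 26682/(-43343) = 26682*(-1/43343) = -26682/43343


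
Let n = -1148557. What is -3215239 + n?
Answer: -4363796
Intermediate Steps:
-3215239 + n = -3215239 - 1148557 = -4363796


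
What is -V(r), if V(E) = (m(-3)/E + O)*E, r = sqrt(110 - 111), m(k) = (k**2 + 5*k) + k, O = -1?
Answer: 9 + I ≈ 9.0 + 1.0*I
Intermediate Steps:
m(k) = k**2 + 6*k
r = I (r = sqrt(-1) = I ≈ 1.0*I)
V(E) = E*(-1 - 9/E) (V(E) = ((-3*(6 - 3))/E - 1)*E = ((-3*3)/E - 1)*E = (-9/E - 1)*E = (-1 - 9/E)*E = E*(-1 - 9/E))
-V(r) = -(-9 - I) = 9 + I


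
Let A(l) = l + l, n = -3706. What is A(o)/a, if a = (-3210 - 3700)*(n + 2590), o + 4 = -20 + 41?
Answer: 17/3855780 ≈ 4.4090e-6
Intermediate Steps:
o = 17 (o = -4 + (-20 + 41) = -4 + 21 = 17)
A(l) = 2*l
a = 7711560 (a = (-3210 - 3700)*(-3706 + 2590) = -6910*(-1116) = 7711560)
A(o)/a = (2*17)/7711560 = 34*(1/7711560) = 17/3855780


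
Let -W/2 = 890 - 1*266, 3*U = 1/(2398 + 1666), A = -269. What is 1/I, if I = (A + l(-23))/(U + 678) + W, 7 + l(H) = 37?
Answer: -8266177/10319102784 ≈ -0.00080106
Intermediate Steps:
l(H) = 30 (l(H) = -7 + 37 = 30)
U = 1/12192 (U = 1/(3*(2398 + 1666)) = (⅓)/4064 = (⅓)*(1/4064) = 1/12192 ≈ 8.2021e-5)
W = -1248 (W = -2*(890 - 1*266) = -2*(890 - 266) = -2*624 = -1248)
I = -10319102784/8266177 (I = (-269 + 30)/(1/12192 + 678) - 1248 = -239/8266177/12192 - 1248 = -239*12192/8266177 - 1248 = -2913888/8266177 - 1248 = -10319102784/8266177 ≈ -1248.4)
1/I = 1/(-10319102784/8266177) = -8266177/10319102784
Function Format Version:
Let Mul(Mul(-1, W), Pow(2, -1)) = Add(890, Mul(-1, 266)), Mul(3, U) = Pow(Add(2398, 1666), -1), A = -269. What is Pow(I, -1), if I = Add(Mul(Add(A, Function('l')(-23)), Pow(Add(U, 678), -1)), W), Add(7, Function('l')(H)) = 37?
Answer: Rational(-8266177, 10319102784) ≈ -0.00080106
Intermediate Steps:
Function('l')(H) = 30 (Function('l')(H) = Add(-7, 37) = 30)
U = Rational(1, 12192) (U = Mul(Rational(1, 3), Pow(Add(2398, 1666), -1)) = Mul(Rational(1, 3), Pow(4064, -1)) = Mul(Rational(1, 3), Rational(1, 4064)) = Rational(1, 12192) ≈ 8.2021e-5)
W = -1248 (W = Mul(-2, Add(890, Mul(-1, 266))) = Mul(-2, Add(890, -266)) = Mul(-2, 624) = -1248)
I = Rational(-10319102784, 8266177) (I = Add(Mul(Add(-269, 30), Pow(Add(Rational(1, 12192), 678), -1)), -1248) = Add(Mul(-239, Pow(Rational(8266177, 12192), -1)), -1248) = Add(Mul(-239, Rational(12192, 8266177)), -1248) = Add(Rational(-2913888, 8266177), -1248) = Rational(-10319102784, 8266177) ≈ -1248.4)
Pow(I, -1) = Pow(Rational(-10319102784, 8266177), -1) = Rational(-8266177, 10319102784)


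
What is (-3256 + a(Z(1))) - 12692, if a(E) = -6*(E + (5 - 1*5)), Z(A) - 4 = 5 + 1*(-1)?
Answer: -15996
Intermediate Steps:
Z(A) = 8 (Z(A) = 4 + (5 + 1*(-1)) = 4 + (5 - 1) = 4 + 4 = 8)
a(E) = -6*E (a(E) = -6*(E + (5 - 5)) = -6*(E + 0) = -6*E)
(-3256 + a(Z(1))) - 12692 = (-3256 - 6*8) - 12692 = (-3256 - 48) - 12692 = -3304 - 12692 = -15996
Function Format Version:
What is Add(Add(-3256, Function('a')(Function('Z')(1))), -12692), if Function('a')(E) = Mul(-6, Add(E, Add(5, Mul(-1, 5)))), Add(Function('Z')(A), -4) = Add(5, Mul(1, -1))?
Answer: -15996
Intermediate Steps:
Function('Z')(A) = 8 (Function('Z')(A) = Add(4, Add(5, Mul(1, -1))) = Add(4, Add(5, -1)) = Add(4, 4) = 8)
Function('a')(E) = Mul(-6, E) (Function('a')(E) = Mul(-6, Add(E, Add(5, -5))) = Mul(-6, Add(E, 0)) = Mul(-6, E))
Add(Add(-3256, Function('a')(Function('Z')(1))), -12692) = Add(Add(-3256, Mul(-6, 8)), -12692) = Add(Add(-3256, -48), -12692) = Add(-3304, -12692) = -15996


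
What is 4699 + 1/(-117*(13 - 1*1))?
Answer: 6597395/1404 ≈ 4699.0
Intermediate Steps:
4699 + 1/(-117*(13 - 1*1)) = 4699 + 1/(-117*(13 - 1)) = 4699 + 1/(-117*12) = 4699 + 1/(-1404) = 4699 - 1/1404 = 6597395/1404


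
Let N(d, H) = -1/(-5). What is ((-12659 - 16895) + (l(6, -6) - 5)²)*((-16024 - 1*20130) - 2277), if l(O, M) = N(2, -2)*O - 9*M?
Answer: 25973552919/25 ≈ 1.0389e+9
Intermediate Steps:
N(d, H) = ⅕ (N(d, H) = -1*(-⅕) = ⅕)
l(O, M) = -9*M + O/5 (l(O, M) = O/5 - 9*M = -9*M + O/5)
((-12659 - 16895) + (l(6, -6) - 5)²)*((-16024 - 1*20130) - 2277) = ((-12659 - 16895) + ((-9*(-6) + (⅕)*6) - 5)²)*((-16024 - 1*20130) - 2277) = (-29554 + ((54 + 6/5) - 5)²)*((-16024 - 20130) - 2277) = (-29554 + (276/5 - 5)²)*(-36154 - 2277) = (-29554 + (251/5)²)*(-38431) = (-29554 + 63001/25)*(-38431) = -675849/25*(-38431) = 25973552919/25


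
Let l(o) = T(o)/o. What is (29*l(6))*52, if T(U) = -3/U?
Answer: -377/3 ≈ -125.67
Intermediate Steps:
l(o) = -3/o² (l(o) = (-3/o)/o = -3/o²)
(29*l(6))*52 = (29*(-3/6²))*52 = (29*(-3*1/36))*52 = (29*(-1/12))*52 = -29/12*52 = -377/3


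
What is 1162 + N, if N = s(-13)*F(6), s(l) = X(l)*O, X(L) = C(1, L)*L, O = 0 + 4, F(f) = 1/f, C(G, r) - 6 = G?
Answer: 3304/3 ≈ 1101.3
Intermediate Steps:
C(G, r) = 6 + G
O = 4
X(L) = 7*L (X(L) = (6 + 1)*L = 7*L)
s(l) = 28*l (s(l) = (7*l)*4 = 28*l)
N = -182/3 (N = (28*(-13))/6 = -364*⅙ = -182/3 ≈ -60.667)
1162 + N = 1162 - 182/3 = 3304/3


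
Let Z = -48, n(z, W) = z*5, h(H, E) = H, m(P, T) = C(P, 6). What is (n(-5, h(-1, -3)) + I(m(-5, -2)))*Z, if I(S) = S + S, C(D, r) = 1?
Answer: 1104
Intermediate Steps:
m(P, T) = 1
n(z, W) = 5*z
I(S) = 2*S
(n(-5, h(-1, -3)) + I(m(-5, -2)))*Z = (5*(-5) + 2*1)*(-48) = (-25 + 2)*(-48) = -23*(-48) = 1104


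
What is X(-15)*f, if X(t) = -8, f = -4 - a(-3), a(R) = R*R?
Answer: 104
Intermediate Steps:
a(R) = R**2
f = -13 (f = -4 - 1*(-3)**2 = -4 - 1*9 = -4 - 9 = -13)
X(-15)*f = -8*(-13) = 104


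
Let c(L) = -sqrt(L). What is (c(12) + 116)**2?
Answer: 13468 - 464*sqrt(3) ≈ 12664.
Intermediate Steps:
(c(12) + 116)**2 = (-sqrt(12) + 116)**2 = (-2*sqrt(3) + 116)**2 = (116 - 2*sqrt(3))**2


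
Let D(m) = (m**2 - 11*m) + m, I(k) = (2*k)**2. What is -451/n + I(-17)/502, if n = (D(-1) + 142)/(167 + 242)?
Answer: -46210775/38403 ≈ -1203.3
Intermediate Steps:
I(k) = 4*k**2
D(m) = m**2 - 10*m
n = 153/409 (n = (-(-10 - 1) + 142)/(167 + 242) = (-1*(-11) + 142)/409 = (11 + 142)*(1/409) = 153*(1/409) = 153/409 ≈ 0.37408)
-451/n + I(-17)/502 = -451/153/409 + (4*(-17)**2)/502 = -451*409/153 + (4*289)*(1/502) = -184459/153 + 1156*(1/502) = -184459/153 + 578/251 = -46210775/38403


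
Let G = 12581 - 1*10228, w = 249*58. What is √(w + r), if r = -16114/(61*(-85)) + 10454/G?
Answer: 9*√26552822884377010/12200305 ≈ 120.21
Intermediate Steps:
w = 14442
G = 2353 (G = 12581 - 10228 = 2353)
r = 92120232/12200305 (r = -16114/(61*(-85)) + 10454/2353 = -16114/(-5185) + 10454*(1/2353) = -16114*(-1/5185) + 10454/2353 = 16114/5185 + 10454/2353 = 92120232/12200305 ≈ 7.5507)
√(w + r) = √(14442 + 92120232/12200305) = √(176288925042/12200305) = 9*√26552822884377010/12200305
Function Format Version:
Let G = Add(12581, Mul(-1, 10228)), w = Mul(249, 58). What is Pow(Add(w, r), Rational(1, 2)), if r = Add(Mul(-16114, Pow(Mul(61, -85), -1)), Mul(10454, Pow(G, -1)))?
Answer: Mul(Rational(9, 12200305), Pow(26552822884377010, Rational(1, 2))) ≈ 120.21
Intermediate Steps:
w = 14442
G = 2353 (G = Add(12581, -10228) = 2353)
r = Rational(92120232, 12200305) (r = Add(Mul(-16114, Pow(Mul(61, -85), -1)), Mul(10454, Pow(2353, -1))) = Add(Mul(-16114, Pow(-5185, -1)), Mul(10454, Rational(1, 2353))) = Add(Mul(-16114, Rational(-1, 5185)), Rational(10454, 2353)) = Add(Rational(16114, 5185), Rational(10454, 2353)) = Rational(92120232, 12200305) ≈ 7.5507)
Pow(Add(w, r), Rational(1, 2)) = Pow(Add(14442, Rational(92120232, 12200305)), Rational(1, 2)) = Pow(Rational(176288925042, 12200305), Rational(1, 2)) = Mul(Rational(9, 12200305), Pow(26552822884377010, Rational(1, 2)))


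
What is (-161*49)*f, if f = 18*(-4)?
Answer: 568008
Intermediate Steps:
f = -72
(-161*49)*f = -161*49*(-72) = -7889*(-72) = 568008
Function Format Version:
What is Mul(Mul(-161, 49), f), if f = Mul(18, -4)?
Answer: 568008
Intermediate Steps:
f = -72
Mul(Mul(-161, 49), f) = Mul(Mul(-161, 49), -72) = Mul(-7889, -72) = 568008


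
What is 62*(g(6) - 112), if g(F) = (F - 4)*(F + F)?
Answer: -5456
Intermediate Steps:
g(F) = 2*F*(-4 + F) (g(F) = (-4 + F)*(2*F) = 2*F*(-4 + F))
62*(g(6) - 112) = 62*(2*6*(-4 + 6) - 112) = 62*(2*6*2 - 112) = 62*(24 - 112) = 62*(-88) = -5456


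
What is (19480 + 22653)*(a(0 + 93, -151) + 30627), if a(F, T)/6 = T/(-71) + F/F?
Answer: 91675045917/71 ≈ 1.2912e+9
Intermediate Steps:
a(F, T) = 6 - 6*T/71 (a(F, T) = 6*(T/(-71) + F/F) = 6*(T*(-1/71) + 1) = 6*(-T/71 + 1) = 6*(1 - T/71) = 6 - 6*T/71)
(19480 + 22653)*(a(0 + 93, -151) + 30627) = (19480 + 22653)*((6 - 6/71*(-151)) + 30627) = 42133*((6 + 906/71) + 30627) = 42133*(1332/71 + 30627) = 42133*(2175849/71) = 91675045917/71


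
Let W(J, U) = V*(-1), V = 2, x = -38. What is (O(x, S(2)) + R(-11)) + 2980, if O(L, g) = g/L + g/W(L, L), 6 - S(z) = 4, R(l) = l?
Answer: 56391/19 ≈ 2967.9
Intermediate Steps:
S(z) = 2 (S(z) = 6 - 1*4 = 6 - 4 = 2)
W(J, U) = -2 (W(J, U) = 2*(-1) = -2)
O(L, g) = -g/2 + g/L (O(L, g) = g/L + g/(-2) = g/L + g*(-½) = g/L - g/2 = -g/2 + g/L)
(O(x, S(2)) + R(-11)) + 2980 = ((-½*2 + 2/(-38)) - 11) + 2980 = ((-1 + 2*(-1/38)) - 11) + 2980 = ((-1 - 1/19) - 11) + 2980 = (-20/19 - 11) + 2980 = -229/19 + 2980 = 56391/19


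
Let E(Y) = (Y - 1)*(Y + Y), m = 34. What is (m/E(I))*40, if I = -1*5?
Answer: 68/3 ≈ 22.667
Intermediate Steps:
I = -5
E(Y) = 2*Y*(-1 + Y) (E(Y) = (-1 + Y)*(2*Y) = 2*Y*(-1 + Y))
(m/E(I))*40 = (34/((2*(-5)*(-1 - 5))))*40 = (34/((2*(-5)*(-6))))*40 = (34/60)*40 = (34*(1/60))*40 = (17/30)*40 = 68/3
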